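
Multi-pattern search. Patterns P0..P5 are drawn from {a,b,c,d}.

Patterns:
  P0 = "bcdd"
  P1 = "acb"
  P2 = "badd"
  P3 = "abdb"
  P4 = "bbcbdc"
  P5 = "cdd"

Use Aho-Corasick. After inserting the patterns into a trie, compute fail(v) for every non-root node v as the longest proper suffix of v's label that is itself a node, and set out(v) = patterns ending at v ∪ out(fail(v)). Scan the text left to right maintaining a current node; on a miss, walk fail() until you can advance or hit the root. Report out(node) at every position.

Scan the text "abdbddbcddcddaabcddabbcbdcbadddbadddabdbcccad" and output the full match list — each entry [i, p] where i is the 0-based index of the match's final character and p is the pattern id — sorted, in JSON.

Construct AC machine:
Trie (insert patterns):
  n0 'ε': a→5 b→1 c→19
  n1 'b': a→8 b→14 c→2
  n2 'bc': d→3
  n3 'bcd': d→4
  n4 'bcdd': ·  ←P0
  n5 'a': b→11 c→6
  n6 'ac': b→7
  n7 'acb': ·  ←P1
  n8 'ba': d→9
  n9 'bad': d→10
  n10 'badd': ·  ←P2
  n11 'ab': d→12
  n12 'abd': b→13
  n13 'abdb': ·  ←P3
  n14 'bb': c→15
  n15 'bbc': b→16
  n16 'bbcb': d→17
  n17 'bbcbd': c→18
  n18 'bbcbdc': ·  ←P4
  n19 'c': d→20
  n20 'cd': d→21
  n21 'cdd': ·  ←P5

Failure links (BFS by depth):
  fail(1) 'b': from fail(0)=0 chase 'b': 0 ⇒ 0;  out=∅∪out(0)=∅
  fail(5) 'a': from fail(0)=0 chase 'a': 0 ⇒ 0;  out=∅∪out(0)=∅
  fail(19) 'c': from fail(0)=0 chase 'c': 0 ⇒ 0;  out=∅∪out(0)=∅
  fail(2) 'bc': from fail(1)=0 chase 'c': 0 ⇒ 19;  out=∅∪out(19)=∅
  fail(6) 'ac': from fail(5)=0 chase 'c': 0 ⇒ 19;  out=∅∪out(19)=∅
  fail(8) 'ba': from fail(1)=0 chase 'a': 0 ⇒ 5;  out=∅∪out(5)=∅
  fail(11) 'ab': from fail(5)=0 chase 'b': 0 ⇒ 1;  out=∅∪out(1)=∅
  fail(14) 'bb': from fail(1)=0 chase 'b': 0 ⇒ 1;  out=∅∪out(1)=∅
  fail(20) 'cd': from fail(19)=0 chase 'd': 0 ⇒ 0;  out=∅∪out(0)=∅
  fail(3) 'bcd': from fail(2)=19 chase 'd': 19 ⇒ 20;  out=∅∪out(20)=∅
  fail(7) 'acb': from fail(6)=19 chase 'b': 19→0 ⇒ 1;  out={1}∪out(1)={1}
  fail(9) 'bad': from fail(8)=5 chase 'd': 5→0 ⇒ 0;  out=∅∪out(0)=∅
  fail(12) 'abd': from fail(11)=1 chase 'd': 1→0 ⇒ 0;  out=∅∪out(0)=∅
  fail(15) 'bbc': from fail(14)=1 chase 'c': 1 ⇒ 2;  out=∅∪out(2)=∅
  fail(21) 'cdd': from fail(20)=0 chase 'd': 0 ⇒ 0;  out={5}∪out(0)={5}
  fail(4) 'bcdd': from fail(3)=20 chase 'd': 20 ⇒ 21;  out={0}∪out(21)={0,5}
  fail(10) 'badd': from fail(9)=0 chase 'd': 0 ⇒ 0;  out={2}∪out(0)={2}
  fail(13) 'abdb': from fail(12)=0 chase 'b': 0 ⇒ 1;  out={3}∪out(1)={3}
  fail(16) 'bbcb': from fail(15)=2 chase 'b': 2→19→0 ⇒ 1;  out=∅∪out(1)=∅
  fail(17) 'bbcbd': from fail(16)=1 chase 'd': 1→0 ⇒ 0;  out=∅∪out(0)=∅
  fail(18) 'bbcbdc': from fail(17)=0 chase 'c': 0 ⇒ 19;  out={4}∪out(19)={4}

Run:
i=0 'a': node 0→5
i=1 'b': node 5→11
i=2 'd': node 11→12
i=3 'b': node 12→13  → match P3@[0:3]
i=4 'd': node 13→0 ·f
i=5 'd': node 0→0
i=6 'b': node 0→1
i=7 'c': node 1→2
i=8 'd': node 2→3
i=9 'd': node 3→4  → match P0@[6:9],P5@[7:9]
i=10 'c': node 4→19 ·f
i=11 'd': node 19→20
i=12 'd': node 20→21  → match P5@[10:12]
i=13 'a': node 21→5 ·f
i=14 'a': node 5→5 ·f
i=15 'b': node 5→11
i=16 'c': node 11→2 ·f
i=17 'd': node 2→3
i=18 'd': node 3→4  → match P0@[15:18],P5@[16:18]
i=19 'a': node 4→5 ·f
i=20 'b': node 5→11
i=21 'b': node 11→14 ·f
i=22 'c': node 14→15
i=23 'b': node 15→16
i=24 'd': node 16→17
i=25 'c': node 17→18  → match P4@[20:25]
i=26 'b': node 18→1 ·f
i=27 'a': node 1→8
i=28 'd': node 8→9
i=29 'd': node 9→10  → match P2@[26:29]
i=30 'd': node 10→0 ·f
i=31 'b': node 0→1
i=32 'a': node 1→8
i=33 'd': node 8→9
i=34 'd': node 9→10  → match P2@[31:34]
i=35 'd': node 10→0 ·f
i=36 'a': node 0→5
i=37 'b': node 5→11
i=38 'd': node 11→12
i=39 'b': node 12→13  → match P3@[36:39]
i=40 'c': node 13→2 ·f
i=41 'c': node 2→19 ·f
i=42 'c': node 19→19 ·f
i=43 'a': node 19→5 ·f
i=44 'd': node 5→0 ·f

Result: [[3,3],[9,0],[9,5],[12,5],[18,0],[18,5],[25,4],[29,2],[34,2],[39,3]]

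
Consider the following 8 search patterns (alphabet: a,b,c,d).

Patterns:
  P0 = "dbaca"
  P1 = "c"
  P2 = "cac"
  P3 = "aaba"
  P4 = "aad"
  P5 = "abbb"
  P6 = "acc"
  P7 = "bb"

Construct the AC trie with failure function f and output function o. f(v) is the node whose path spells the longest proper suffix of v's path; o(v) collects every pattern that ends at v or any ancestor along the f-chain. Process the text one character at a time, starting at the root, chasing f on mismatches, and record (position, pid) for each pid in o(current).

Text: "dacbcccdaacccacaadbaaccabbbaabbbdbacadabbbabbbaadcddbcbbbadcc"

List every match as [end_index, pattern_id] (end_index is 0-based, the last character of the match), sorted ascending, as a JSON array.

Build:
Trie nodes:
  n0 'ε': a→9 b→19 c→6 d→1
  n1 'd': b→2
  n2 'db': a→3
  n3 'dba': c→4
  n4 'dbac': a→5
  n5 'dbaca': ·  [P0 ends]
  n6 'c': a→7  [P1 ends]
  n7 'ca': c→8
  n8 'cac': ·  [P2 ends]
  n9 'a': a→10 b→14 c→17
  n10 'aa': b→11 d→13
  n11 'aab': a→12
  n12 'aaba': ·  [P3 ends]
  n13 'aad': ·  [P4 ends]
  n14 'ab': b→15
  n15 'abb': b→16
  n16 'abbb': ·  [P5 ends]
  n17 'ac': c→18
  n18 'acc': ·  [P6 ends]
  n19 'b': b→20
  n20 'bb': ·  [P7 ends]

Failure links (BFS by depth):
  fail(1) 'd': from fail(0)=0 chase 'd': 0 ⇒ 0;  out=∅∪out(0)=∅
  fail(6) 'c': from fail(0)=0 chase 'c': 0 ⇒ 0;  out={1}∪out(0)={1}
  fail(9) 'a': from fail(0)=0 chase 'a': 0 ⇒ 0;  out=∅∪out(0)=∅
  fail(19) 'b': from fail(0)=0 chase 'b': 0 ⇒ 0;  out=∅∪out(0)=∅
  fail(2) 'db': from fail(1)=0 chase 'b': 0 ⇒ 19;  out=∅∪out(19)=∅
  fail(7) 'ca': from fail(6)=0 chase 'a': 0 ⇒ 9;  out=∅∪out(9)=∅
  fail(10) 'aa': from fail(9)=0 chase 'a': 0 ⇒ 9;  out=∅∪out(9)=∅
  fail(14) 'ab': from fail(9)=0 chase 'b': 0 ⇒ 19;  out=∅∪out(19)=∅
  fail(17) 'ac': from fail(9)=0 chase 'c': 0 ⇒ 6;  out=∅∪out(6)={1}
  fail(20) 'bb': from fail(19)=0 chase 'b': 0 ⇒ 19;  out={7}∪out(19)={7}
  fail(3) 'dba': from fail(2)=19 chase 'a': 19→0 ⇒ 9;  out=∅∪out(9)=∅
  fail(8) 'cac': from fail(7)=9 chase 'c': 9 ⇒ 17;  out={2}∪out(17)={1,2}
  fail(11) 'aab': from fail(10)=9 chase 'b': 9 ⇒ 14;  out=∅∪out(14)=∅
  fail(13) 'aad': from fail(10)=9 chase 'd': 9→0 ⇒ 1;  out={4}∪out(1)={4}
  fail(15) 'abb': from fail(14)=19 chase 'b': 19 ⇒ 20;  out=∅∪out(20)={7}
  fail(18) 'acc': from fail(17)=6 chase 'c': 6→0 ⇒ 6;  out={6}∪out(6)={1,6}
  fail(4) 'dbac': from fail(3)=9 chase 'c': 9 ⇒ 17;  out=∅∪out(17)={1}
  fail(12) 'aaba': from fail(11)=14 chase 'a': 14→19→0 ⇒ 9;  out={3}∪out(9)={3}
  fail(16) 'abbb': from fail(15)=20 chase 'b': 20→19 ⇒ 20;  out={5}∪out(20)={5,7}
  fail(5) 'dbaca': from fail(4)=17 chase 'a': 17→6 ⇒ 7;  out={0}∪out(7)={0}

Run:
pos 0 'd': at 1
pos 1 'a': at 9 (via fail)
pos 2 'c': at 17  ** P1@[2:2]
pos 3 'b': at 19 (via fail)
pos 4 'c': at 6 (via fail)  ** P1@[4:4]
pos 5 'c': at 6 (via fail)  ** P1@[5:5]
pos 6 'c': at 6 (via fail)  ** P1@[6:6]
pos 7 'd': at 1 (via fail)
pos 8 'a': at 9 (via fail)
pos 9 'a': at 10
pos 10 'c': at 17 (via fail)  ** P1@[10:10]
pos 11 'c': at 18  ** P1@[11:11],P6@[9:11]
pos 12 'c': at 6 (via fail)  ** P1@[12:12]
pos 13 'a': at 7
pos 14 'c': at 8  ** P1@[14:14],P2@[12:14]
pos 15 'a': at 7 (via fail)
pos 16 'a': at 10 (via fail)
pos 17 'd': at 13  ** P4@[15:17]
pos 18 'b': at 2 (via fail)
pos 19 'a': at 3
pos 20 'a': at 10 (via fail)
pos 21 'c': at 17 (via fail)  ** P1@[21:21]
pos 22 'c': at 18  ** P1@[22:22],P6@[20:22]
pos 23 'a': at 7 (via fail)
pos 24 'b': at 14 (via fail)
pos 25 'b': at 15  ** P7@[24:25]
pos 26 'b': at 16  ** P5@[23:26],P7@[25:26]
pos 27 'a': at 9 (via fail)
pos 28 'a': at 10
pos 29 'b': at 11
pos 30 'b': at 15 (via fail)  ** P7@[29:30]
pos 31 'b': at 16  ** P5@[28:31],P7@[30:31]
pos 32 'd': at 1 (via fail)
pos 33 'b': at 2
pos 34 'a': at 3
pos 35 'c': at 4  ** P1@[35:35]
pos 36 'a': at 5  ** P0@[32:36]
pos 37 'd': at 1 (via fail)
pos 38 'a': at 9 (via fail)
pos 39 'b': at 14
pos 40 'b': at 15  ** P7@[39:40]
pos 41 'b': at 16  ** P5@[38:41],P7@[40:41]
pos 42 'a': at 9 (via fail)
pos 43 'b': at 14
pos 44 'b': at 15  ** P7@[43:44]
pos 45 'b': at 16  ** P5@[42:45],P7@[44:45]
pos 46 'a': at 9 (via fail)
pos 47 'a': at 10
pos 48 'd': at 13  ** P4@[46:48]
pos 49 'c': at 6 (via fail)  ** P1@[49:49]
pos 50 'd': at 1 (via fail)
pos 51 'd': at 1 (via fail)
pos 52 'b': at 2
pos 53 'c': at 6 (via fail)  ** P1@[53:53]
pos 54 'b': at 19 (via fail)
pos 55 'b': at 20  ** P7@[54:55]
pos 56 'b': at 20 (via fail)  ** P7@[55:56]
pos 57 'a': at 9 (via fail)
pos 58 'd': at 1 (via fail)
pos 59 'c': at 6 (via fail)  ** P1@[59:59]
pos 60 'c': at 6 (via fail)  ** P1@[60:60]

All matches (sorted): [[2,1],[4,1],[5,1],[6,1],[10,1],[11,1],[11,6],[12,1],[14,1],[14,2],[17,4],[21,1],[22,1],[22,6],[25,7],[26,5],[26,7],[30,7],[31,5],[31,7],[35,1],[36,0],[40,7],[41,5],[41,7],[44,7],[45,5],[45,7],[48,4],[49,1],[53,1],[55,7],[56,7],[59,1],[60,1]]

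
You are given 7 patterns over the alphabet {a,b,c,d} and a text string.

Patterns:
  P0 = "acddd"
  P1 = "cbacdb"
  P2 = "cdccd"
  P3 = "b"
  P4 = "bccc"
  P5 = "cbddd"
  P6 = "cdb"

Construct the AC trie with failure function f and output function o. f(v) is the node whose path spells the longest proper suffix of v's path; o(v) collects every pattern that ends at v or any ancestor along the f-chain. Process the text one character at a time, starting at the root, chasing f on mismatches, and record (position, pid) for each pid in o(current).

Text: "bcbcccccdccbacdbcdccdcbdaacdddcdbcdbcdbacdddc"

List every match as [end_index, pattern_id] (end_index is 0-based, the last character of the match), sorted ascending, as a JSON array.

Build:
Trie nodes:
  n0 'ε': a→1 b→16 c→6
  n1 'a': c→2
  n2 'ac': d→3
  n3 'acd': d→4
  n4 'acdd': d→5
  n5 'acddd': ·  [P0 ends]
  n6 'c': b→7 d→12
  n7 'cb': a→8 d→20
  n8 'cba': c→9
  n9 'cbac': d→10
  n10 'cbacd': b→11
  n11 'cbacdb': ·  [P1 ends]
  n12 'cd': b→23 c→13
  n13 'cdc': c→14
  n14 'cdcc': d→15
  n15 'cdccd': ·  [P2 ends]
  n16 'b': c→17  [P3 ends]
  n17 'bc': c→18
  n18 'bcc': c→19
  n19 'bccc': ·  [P4 ends]
  n20 'cbd': d→21
  n21 'cbdd': d→22
  n22 'cbddd': ·  [P5 ends]
  n23 'cdb': ·  [P6 ends]

Failure links (BFS by depth):
  fail(1) 'a': from fail(0)=0 chase 'a': 0 ⇒ 0;  out=∅∪out(0)=∅
  fail(6) 'c': from fail(0)=0 chase 'c': 0 ⇒ 0;  out=∅∪out(0)=∅
  fail(16) 'b': from fail(0)=0 chase 'b': 0 ⇒ 0;  out={3}∪out(0)={3}
  fail(2) 'ac': from fail(1)=0 chase 'c': 0 ⇒ 6;  out=∅∪out(6)=∅
  fail(7) 'cb': from fail(6)=0 chase 'b': 0 ⇒ 16;  out=∅∪out(16)={3}
  fail(12) 'cd': from fail(6)=0 chase 'd': 0 ⇒ 0;  out=∅∪out(0)=∅
  fail(17) 'bc': from fail(16)=0 chase 'c': 0 ⇒ 6;  out=∅∪out(6)=∅
  fail(3) 'acd': from fail(2)=6 chase 'd': 6 ⇒ 12;  out=∅∪out(12)=∅
  fail(8) 'cba': from fail(7)=16 chase 'a': 16→0 ⇒ 1;  out=∅∪out(1)=∅
  fail(13) 'cdc': from fail(12)=0 chase 'c': 0 ⇒ 6;  out=∅∪out(6)=∅
  fail(18) 'bcc': from fail(17)=6 chase 'c': 6→0 ⇒ 6;  out=∅∪out(6)=∅
  fail(20) 'cbd': from fail(7)=16 chase 'd': 16→0 ⇒ 0;  out=∅∪out(0)=∅
  fail(23) 'cdb': from fail(12)=0 chase 'b': 0 ⇒ 16;  out={6}∪out(16)={3,6}
  fail(4) 'acdd': from fail(3)=12 chase 'd': 12→0 ⇒ 0;  out=∅∪out(0)=∅
  fail(9) 'cbac': from fail(8)=1 chase 'c': 1 ⇒ 2;  out=∅∪out(2)=∅
  fail(14) 'cdcc': from fail(13)=6 chase 'c': 6→0 ⇒ 6;  out=∅∪out(6)=∅
  fail(19) 'bccc': from fail(18)=6 chase 'c': 6→0 ⇒ 6;  out={4}∪out(6)={4}
  fail(21) 'cbdd': from fail(20)=0 chase 'd': 0 ⇒ 0;  out=∅∪out(0)=∅
  fail(5) 'acddd': from fail(4)=0 chase 'd': 0 ⇒ 0;  out={0}∪out(0)={0}
  fail(10) 'cbacd': from fail(9)=2 chase 'd': 2 ⇒ 3;  out=∅∪out(3)=∅
  fail(15) 'cdccd': from fail(14)=6 chase 'd': 6 ⇒ 12;  out={2}∪out(12)={2}
  fail(22) 'cbddd': from fail(21)=0 chase 'd': 0 ⇒ 0;  out={5}∪out(0)={5}
  fail(11) 'cbacdb': from fail(10)=3 chase 'b': 3→12 ⇒ 23;  out={1}∪out(23)={1,3,6}

Scan:
[0] read 'b'  n0⇒n16  ** P3@[0:0]
[1] read 'c'  n16⇒n17
[2] read 'b'  n17⇒n7 (fail-walked)  ** P3@[2:2]
[3] read 'c'  n7⇒n17 (fail-walked)
[4] read 'c'  n17⇒n18
[5] read 'c'  n18⇒n19  ** P4@[2:5]
[6] read 'c'  n19⇒n6 (fail-walked)
[7] read 'c'  n6⇒n6 (fail-walked)
[8] read 'd'  n6⇒n12
[9] read 'c'  n12⇒n13
[10] read 'c'  n13⇒n14
[11] read 'b'  n14⇒n7 (fail-walked)  ** P3@[11:11]
[12] read 'a'  n7⇒n8
[13] read 'c'  n8⇒n9
[14] read 'd'  n9⇒n10
[15] read 'b'  n10⇒n11  ** P1@[10:15],P3@[15:15],P6@[13:15]
[16] read 'c'  n11⇒n17 (fail-walked)
[17] read 'd'  n17⇒n12 (fail-walked)
[18] read 'c'  n12⇒n13
[19] read 'c'  n13⇒n14
[20] read 'd'  n14⇒n15  ** P2@[16:20]
[21] read 'c'  n15⇒n13 (fail-walked)
[22] read 'b'  n13⇒n7 (fail-walked)  ** P3@[22:22]
[23] read 'd'  n7⇒n20
[24] read 'a'  n20⇒n1 (fail-walked)
[25] read 'a'  n1⇒n1 (fail-walked)
[26] read 'c'  n1⇒n2
[27] read 'd'  n2⇒n3
[28] read 'd'  n3⇒n4
[29] read 'd'  n4⇒n5  ** P0@[25:29]
[30] read 'c'  n5⇒n6 (fail-walked)
[31] read 'd'  n6⇒n12
[32] read 'b'  n12⇒n23  ** P3@[32:32],P6@[30:32]
[33] read 'c'  n23⇒n17 (fail-walked)
[34] read 'd'  n17⇒n12 (fail-walked)
[35] read 'b'  n12⇒n23  ** P3@[35:35],P6@[33:35]
[36] read 'c'  n23⇒n17 (fail-walked)
[37] read 'd'  n17⇒n12 (fail-walked)
[38] read 'b'  n12⇒n23  ** P3@[38:38],P6@[36:38]
[39] read 'a'  n23⇒n1 (fail-walked)
[40] read 'c'  n1⇒n2
[41] read 'd'  n2⇒n3
[42] read 'd'  n3⇒n4
[43] read 'd'  n4⇒n5  ** P0@[39:43]
[44] read 'c'  n5⇒n6 (fail-walked)

Matches: [[0,3],[2,3],[5,4],[11,3],[15,1],[15,3],[15,6],[20,2],[22,3],[29,0],[32,3],[32,6],[35,3],[35,6],[38,3],[38,6],[43,0]]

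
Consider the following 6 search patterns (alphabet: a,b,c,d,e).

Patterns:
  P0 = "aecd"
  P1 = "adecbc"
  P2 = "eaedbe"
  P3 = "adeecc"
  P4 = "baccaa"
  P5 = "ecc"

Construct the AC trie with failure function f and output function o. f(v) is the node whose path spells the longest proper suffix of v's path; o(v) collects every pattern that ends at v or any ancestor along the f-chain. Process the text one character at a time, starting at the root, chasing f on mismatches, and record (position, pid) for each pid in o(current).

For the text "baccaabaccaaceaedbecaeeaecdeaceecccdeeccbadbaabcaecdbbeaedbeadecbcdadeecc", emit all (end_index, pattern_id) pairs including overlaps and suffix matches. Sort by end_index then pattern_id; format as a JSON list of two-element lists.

Construct AC machine:
Trie (insert patterns):
  0='ε' goto a→1 b→19 e→10
  1='a' goto d→5 e→2
  2='ae' goto c→3
  3='aec' goto d→4
  4='aecd' goto ·  [P0 ends]
  5='ad' goto e→6
  6='ade' goto c→7 e→16
  7='adec' goto b→8
  8='adecb' goto c→9
  9='adecbc' goto ·  [P1 ends]
  10='e' goto a→11 c→25
  11='ea' goto e→12
  12='eae' goto d→13
  13='eaed' goto b→14
  14='eaedb' goto e→15
  15='eaedbe' goto ·  [P2 ends]
  16='adee' goto c→17
  17='adeec' goto c→18
  18='adeecc' goto ·  [P3 ends]
  19='b' goto a→20
  20='ba' goto c→21
  21='bac' goto c→22
  22='bacc' goto a→23
  23='bacca' goto a→24
  24='baccaa' goto ·  [P4 ends]
  25='ec' goto c→26
  26='ecc' goto ·  [P5 ends]

Failure links (BFS by depth):
  n1('a'): parent n0 fail=0; on 'a' 0 → fail=0;  out ∅∪∅=∅
  n10('e'): parent n0 fail=0; on 'e' 0 → fail=0;  out ∅∪∅=∅
  n19('b'): parent n0 fail=0; on 'b' 0 → fail=0;  out ∅∪∅=∅
  n2('ae'): parent n1 fail=0; on 'e' 0 → fail=10;  out ∅∪∅=∅
  n5('ad'): parent n1 fail=0; on 'd' 0 → fail=0;  out ∅∪∅=∅
  n11('ea'): parent n10 fail=0; on 'a' 0 → fail=1;  out ∅∪∅=∅
  n20('ba'): parent n19 fail=0; on 'a' 0 → fail=1;  out ∅∪∅=∅
  n25('ec'): parent n10 fail=0; on 'c' 0 → fail=0;  out ∅∪∅=∅
  n3('aec'): parent n2 fail=10; on 'c' 10 → fail=25;  out ∅∪∅=∅
  n6('ade'): parent n5 fail=0; on 'e' 0 → fail=10;  out ∅∪∅=∅
  n12('eae'): parent n11 fail=1; on 'e' 1 → fail=2;  out ∅∪∅=∅
  n21('bac'): parent n20 fail=1; on 'c' 1→0 → fail=0;  out ∅∪∅=∅
  n26('ecc'): parent n25 fail=0; on 'c' 0 → fail=0;  out {5}∪∅={5}
  n4('aecd'): parent n3 fail=25; on 'd' 25→0 → fail=0;  out {0}∪∅={0}
  n7('adec'): parent n6 fail=10; on 'c' 10 → fail=25;  out ∅∪∅=∅
  n13('eaed'): parent n12 fail=2; on 'd' 2→10→0 → fail=0;  out ∅∪∅=∅
  n16('adee'): parent n6 fail=10; on 'e' 10→0 → fail=10;  out ∅∪∅=∅
  n22('bacc'): parent n21 fail=0; on 'c' 0 → fail=0;  out ∅∪∅=∅
  n8('adecb'): parent n7 fail=25; on 'b' 25→0 → fail=19;  out ∅∪∅=∅
  n14('eaedb'): parent n13 fail=0; on 'b' 0 → fail=19;  out ∅∪∅=∅
  n17('adeec'): parent n16 fail=10; on 'c' 10 → fail=25;  out ∅∪∅=∅
  n23('bacca'): parent n22 fail=0; on 'a' 0 → fail=1;  out ∅∪∅=∅
  n9('adecbc'): parent n8 fail=19; on 'c' 19→0 → fail=0;  out {1}∪∅={1}
  n15('eaedbe'): parent n14 fail=19; on 'e' 19→0 → fail=10;  out {2}∪∅={2}
  n18('adeecc'): parent n17 fail=25; on 'c' 25 → fail=26;  out {3}∪{5}={3,5}
  n24('baccaa'): parent n23 fail=1; on 'a' 1→0 → fail=1;  out {4}∪∅={4}

Text stream:
pos 0 'b': at 19
pos 1 'a': at 20
pos 2 'c': at 21
pos 3 'c': at 22
pos 4 'a': at 23
pos 5 'a': at 24  emit P4@[0:5]
pos 6 'b': at 19 (fail-walked)
pos 7 'a': at 20
pos 8 'c': at 21
pos 9 'c': at 22
pos 10 'a': at 23
pos 11 'a': at 24  emit P4@[6:11]
pos 12 'c': at 0 (fail-walked)
pos 13 'e': at 10
pos 14 'a': at 11
pos 15 'e': at 12
pos 16 'd': at 13
pos 17 'b': at 14
pos 18 'e': at 15  emit P2@[13:18]
pos 19 'c': at 25 (fail-walked)
pos 20 'a': at 1 (fail-walked)
pos 21 'e': at 2
pos 22 'e': at 10 (fail-walked)
pos 23 'a': at 11
pos 24 'e': at 12
pos 25 'c': at 3 (fail-walked)
pos 26 'd': at 4  emit P0@[23:26]
pos 27 'e': at 10 (fail-walked)
pos 28 'a': at 11
pos 29 'c': at 0 (fail-walked)
pos 30 'e': at 10
pos 31 'e': at 10 (fail-walked)
pos 32 'c': at 25
pos 33 'c': at 26  emit P5@[31:33]
pos 34 'c': at 0 (fail-walked)
pos 35 'd': at 0
pos 36 'e': at 10
pos 37 'e': at 10 (fail-walked)
pos 38 'c': at 25
pos 39 'c': at 26  emit P5@[37:39]
pos 40 'b': at 19 (fail-walked)
pos 41 'a': at 20
pos 42 'd': at 5 (fail-walked)
pos 43 'b': at 19 (fail-walked)
pos 44 'a': at 20
pos 45 'a': at 1 (fail-walked)
pos 46 'b': at 19 (fail-walked)
pos 47 'c': at 0 (fail-walked)
pos 48 'a': at 1
pos 49 'e': at 2
pos 50 'c': at 3
pos 51 'd': at 4  emit P0@[48:51]
pos 52 'b': at 19 (fail-walked)
pos 53 'b': at 19 (fail-walked)
pos 54 'e': at 10 (fail-walked)
pos 55 'a': at 11
pos 56 'e': at 12
pos 57 'd': at 13
pos 58 'b': at 14
pos 59 'e': at 15  emit P2@[54:59]
pos 60 'a': at 11 (fail-walked)
pos 61 'd': at 5 (fail-walked)
pos 62 'e': at 6
pos 63 'c': at 7
pos 64 'b': at 8
pos 65 'c': at 9  emit P1@[60:65]
pos 66 'd': at 0 (fail-walked)
pos 67 'a': at 1
pos 68 'd': at 5
pos 69 'e': at 6
pos 70 'e': at 16
pos 71 'c': at 17
pos 72 'c': at 18  emit P3@[67:72],P5@[70:72]

Result: [[5,4],[11,4],[18,2],[26,0],[33,5],[39,5],[51,0],[59,2],[65,1],[72,3],[72,5]]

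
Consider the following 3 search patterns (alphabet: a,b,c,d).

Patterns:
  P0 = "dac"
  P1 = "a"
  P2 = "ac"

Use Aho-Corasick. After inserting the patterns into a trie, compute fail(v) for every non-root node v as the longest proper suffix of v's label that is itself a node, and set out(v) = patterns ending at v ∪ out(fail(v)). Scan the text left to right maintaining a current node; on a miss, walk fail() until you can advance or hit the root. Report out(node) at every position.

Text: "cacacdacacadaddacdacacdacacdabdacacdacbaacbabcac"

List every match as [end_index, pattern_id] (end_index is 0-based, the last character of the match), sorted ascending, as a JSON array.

Build automaton:
Trie nodes:
  n0 'ε': a→4 d→1
  n1 'd': a→2
  n2 'da': c→3
  n3 'dac': ·  ←P0
  n4 'a': c→5  ←P1
  n5 'ac': ·  ←P2

Failure links (BFS by depth):
  n1('d'): parent n0 fail=0; on 'd' 0 → fail=0;  out ∅∪∅=∅
  n4('a'): parent n0 fail=0; on 'a' 0 → fail=0;  out {1}∪∅={1}
  n2('da'): parent n1 fail=0; on 'a' 0 → fail=4;  out ∅∪{1}={1}
  n5('ac'): parent n4 fail=0; on 'c' 0 → fail=0;  out {2}∪∅={2}
  n3('dac'): parent n2 fail=4; on 'c' 4 → fail=5;  out {0}∪{2}={0,2}

Scan:
[0] read 'c'  n0⇒n0
[1] read 'a'  n0⇒n4  emit P1@[1:1]
[2] read 'c'  n4⇒n5  emit P2@[1:2]
[3] read 'a'  n5⇒n4 ·f  emit P1@[3:3]
[4] read 'c'  n4⇒n5  emit P2@[3:4]
[5] read 'd'  n5⇒n1 ·f
[6] read 'a'  n1⇒n2  emit P1@[6:6]
[7] read 'c'  n2⇒n3  emit P0@[5:7],P2@[6:7]
[8] read 'a'  n3⇒n4 ·f  emit P1@[8:8]
[9] read 'c'  n4⇒n5  emit P2@[8:9]
[10] read 'a'  n5⇒n4 ·f  emit P1@[10:10]
[11] read 'd'  n4⇒n1 ·f
[12] read 'a'  n1⇒n2  emit P1@[12:12]
[13] read 'd'  n2⇒n1 ·f
[14] read 'd'  n1⇒n1 ·f
[15] read 'a'  n1⇒n2  emit P1@[15:15]
[16] read 'c'  n2⇒n3  emit P0@[14:16],P2@[15:16]
[17] read 'd'  n3⇒n1 ·f
[18] read 'a'  n1⇒n2  emit P1@[18:18]
[19] read 'c'  n2⇒n3  emit P0@[17:19],P2@[18:19]
[20] read 'a'  n3⇒n4 ·f  emit P1@[20:20]
[21] read 'c'  n4⇒n5  emit P2@[20:21]
[22] read 'd'  n5⇒n1 ·f
[23] read 'a'  n1⇒n2  emit P1@[23:23]
[24] read 'c'  n2⇒n3  emit P0@[22:24],P2@[23:24]
[25] read 'a'  n3⇒n4 ·f  emit P1@[25:25]
[26] read 'c'  n4⇒n5  emit P2@[25:26]
[27] read 'd'  n5⇒n1 ·f
[28] read 'a'  n1⇒n2  emit P1@[28:28]
[29] read 'b'  n2⇒n0 ·f
[30] read 'd'  n0⇒n1
[31] read 'a'  n1⇒n2  emit P1@[31:31]
[32] read 'c'  n2⇒n3  emit P0@[30:32],P2@[31:32]
[33] read 'a'  n3⇒n4 ·f  emit P1@[33:33]
[34] read 'c'  n4⇒n5  emit P2@[33:34]
[35] read 'd'  n5⇒n1 ·f
[36] read 'a'  n1⇒n2  emit P1@[36:36]
[37] read 'c'  n2⇒n3  emit P0@[35:37],P2@[36:37]
[38] read 'b'  n3⇒n0 ·f
[39] read 'a'  n0⇒n4  emit P1@[39:39]
[40] read 'a'  n4⇒n4 ·f  emit P1@[40:40]
[41] read 'c'  n4⇒n5  emit P2@[40:41]
[42] read 'b'  n5⇒n0 ·f
[43] read 'a'  n0⇒n4  emit P1@[43:43]
[44] read 'b'  n4⇒n0 ·f
[45] read 'c'  n0⇒n0
[46] read 'a'  n0⇒n4  emit P1@[46:46]
[47] read 'c'  n4⇒n5  emit P2@[46:47]

Result: [[1,1],[2,2],[3,1],[4,2],[6,1],[7,0],[7,2],[8,1],[9,2],[10,1],[12,1],[15,1],[16,0],[16,2],[18,1],[19,0],[19,2],[20,1],[21,2],[23,1],[24,0],[24,2],[25,1],[26,2],[28,1],[31,1],[32,0],[32,2],[33,1],[34,2],[36,1],[37,0],[37,2],[39,1],[40,1],[41,2],[43,1],[46,1],[47,2]]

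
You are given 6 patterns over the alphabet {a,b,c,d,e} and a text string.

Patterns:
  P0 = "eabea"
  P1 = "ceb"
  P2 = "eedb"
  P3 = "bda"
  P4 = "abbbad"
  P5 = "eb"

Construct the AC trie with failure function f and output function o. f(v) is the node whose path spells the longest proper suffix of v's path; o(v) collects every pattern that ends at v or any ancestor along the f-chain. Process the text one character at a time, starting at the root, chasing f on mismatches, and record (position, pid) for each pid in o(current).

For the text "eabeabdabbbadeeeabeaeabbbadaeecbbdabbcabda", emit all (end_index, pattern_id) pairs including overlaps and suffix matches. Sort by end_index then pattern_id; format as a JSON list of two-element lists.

Build:
Trie nodes:
  n0 'ε': a→15 b→12 c→6 e→1
  n1 'e': a→2 b→21 e→9
  n2 'ea': b→3
  n3 'eab': e→4
  n4 'eabe': a→5
  n5 'eabea': ·  ←P0
  n6 'c': e→7
  n7 'ce': b→8
  n8 'ceb': ·  ←P1
  n9 'ee': d→10
  n10 'eed': b→11
  n11 'eedb': ·  ←P2
  n12 'b': d→13
  n13 'bd': a→14
  n14 'bda': ·  ←P3
  n15 'a': b→16
  n16 'ab': b→17
  n17 'abb': b→18
  n18 'abbb': a→19
  n19 'abbba': d→20
  n20 'abbbad': ·  ←P4
  n21 'eb': ·  ←P5

Failure links (BFS by depth):
  n1('e'): parent n0 fail=0; on 'e' 0 → fail=0;  out ∅∪∅=∅
  n6('c'): parent n0 fail=0; on 'c' 0 → fail=0;  out ∅∪∅=∅
  n12('b'): parent n0 fail=0; on 'b' 0 → fail=0;  out ∅∪∅=∅
  n15('a'): parent n0 fail=0; on 'a' 0 → fail=0;  out ∅∪∅=∅
  n2('ea'): parent n1 fail=0; on 'a' 0 → fail=15;  out ∅∪∅=∅
  n7('ce'): parent n6 fail=0; on 'e' 0 → fail=1;  out ∅∪∅=∅
  n9('ee'): parent n1 fail=0; on 'e' 0 → fail=1;  out ∅∪∅=∅
  n13('bd'): parent n12 fail=0; on 'd' 0 → fail=0;  out ∅∪∅=∅
  n16('ab'): parent n15 fail=0; on 'b' 0 → fail=12;  out ∅∪∅=∅
  n21('eb'): parent n1 fail=0; on 'b' 0 → fail=12;  out {5}∪∅={5}
  n3('eab'): parent n2 fail=15; on 'b' 15 → fail=16;  out ∅∪∅=∅
  n8('ceb'): parent n7 fail=1; on 'b' 1 → fail=21;  out {1}∪{5}={1,5}
  n10('eed'): parent n9 fail=1; on 'd' 1→0 → fail=0;  out ∅∪∅=∅
  n14('bda'): parent n13 fail=0; on 'a' 0 → fail=15;  out {3}∪∅={3}
  n17('abb'): parent n16 fail=12; on 'b' 12→0 → fail=12;  out ∅∪∅=∅
  n4('eabe'): parent n3 fail=16; on 'e' 16→12→0 → fail=1;  out ∅∪∅=∅
  n11('eedb'): parent n10 fail=0; on 'b' 0 → fail=12;  out {2}∪∅={2}
  n18('abbb'): parent n17 fail=12; on 'b' 12→0 → fail=12;  out ∅∪∅=∅
  n5('eabea'): parent n4 fail=1; on 'a' 1 → fail=2;  out {0}∪∅={0}
  n19('abbba'): parent n18 fail=12; on 'a' 12→0 → fail=15;  out ∅∪∅=∅
  n20('abbbad'): parent n19 fail=15; on 'd' 15→0 → fail=0;  out {4}∪∅={4}

Run:
pos 0 'e': at 1
pos 1 'a': at 2
pos 2 'b': at 3
pos 3 'e': at 4
pos 4 'a': at 5  emit P0@[0:4]
pos 5 'b': at 3 (via fail)
pos 6 'd': at 13 (via fail)
pos 7 'a': at 14  emit P3@[5:7]
pos 8 'b': at 16 (via fail)
pos 9 'b': at 17
pos 10 'b': at 18
pos 11 'a': at 19
pos 12 'd': at 20  emit P4@[7:12]
pos 13 'e': at 1 (via fail)
pos 14 'e': at 9
pos 15 'e': at 9 (via fail)
pos 16 'a': at 2 (via fail)
pos 17 'b': at 3
pos 18 'e': at 4
pos 19 'a': at 5  emit P0@[15:19]
pos 20 'e': at 1 (via fail)
pos 21 'a': at 2
pos 22 'b': at 3
pos 23 'b': at 17 (via fail)
pos 24 'b': at 18
pos 25 'a': at 19
pos 26 'd': at 20  emit P4@[21:26]
pos 27 'a': at 15 (via fail)
pos 28 'e': at 1 (via fail)
pos 29 'e': at 9
pos 30 'c': at 6 (via fail)
pos 31 'b': at 12 (via fail)
pos 32 'b': at 12 (via fail)
pos 33 'd': at 13
pos 34 'a': at 14  emit P3@[32:34]
pos 35 'b': at 16 (via fail)
pos 36 'b': at 17
pos 37 'c': at 6 (via fail)
pos 38 'a': at 15 (via fail)
pos 39 'b': at 16
pos 40 'd': at 13 (via fail)
pos 41 'a': at 14  emit P3@[39:41]

All matches (sorted): [[4,0],[7,3],[12,4],[19,0],[26,4],[34,3],[41,3]]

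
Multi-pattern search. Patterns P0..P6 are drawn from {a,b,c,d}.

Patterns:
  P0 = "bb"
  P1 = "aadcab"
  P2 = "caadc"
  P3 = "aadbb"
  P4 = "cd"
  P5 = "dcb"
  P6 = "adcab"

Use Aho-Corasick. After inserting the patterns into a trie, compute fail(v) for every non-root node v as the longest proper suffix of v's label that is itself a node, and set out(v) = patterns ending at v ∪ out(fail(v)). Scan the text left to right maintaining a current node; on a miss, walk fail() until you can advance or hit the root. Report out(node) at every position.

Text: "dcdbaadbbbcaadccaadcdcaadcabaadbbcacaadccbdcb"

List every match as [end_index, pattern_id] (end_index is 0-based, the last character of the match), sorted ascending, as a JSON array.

Construct AC machine:
Trie nodes:
  0='ε' goto a→3 b→1 c→9 d→17
  1='b' goto b→2
  2='bb' goto ·  [P0 ends]
  3='a' goto a→4 d→20
  4='aa' goto d→5
  5='aad' goto b→14 c→6
  6='aadc' goto a→7
  7='aadca' goto b→8
  8='aadcab' goto ·  [P1 ends]
  9='c' goto a→10 d→16
  10='ca' goto a→11
  11='caa' goto d→12
  12='caad' goto c→13
  13='caadc' goto ·  [P2 ends]
  14='aadb' goto b→15
  15='aadbb' goto ·  [P3 ends]
  16='cd' goto ·  [P4 ends]
  17='d' goto c→18
  18='dc' goto b→19
  19='dcb' goto ·  [P5 ends]
  20='ad' goto c→21
  21='adc' goto a→22
  22='adca' goto b→23
  23='adcab' goto ·  [P6 ends]

BFS fail/out derivation:
  n1('b'): parent n0 fail=0; on 'b' 0 → fail=0;  out ∅∪∅=∅
  n3('a'): parent n0 fail=0; on 'a' 0 → fail=0;  out ∅∪∅=∅
  n9('c'): parent n0 fail=0; on 'c' 0 → fail=0;  out ∅∪∅=∅
  n17('d'): parent n0 fail=0; on 'd' 0 → fail=0;  out ∅∪∅=∅
  n2('bb'): parent n1 fail=0; on 'b' 0 → fail=1;  out {0}∪∅={0}
  n4('aa'): parent n3 fail=0; on 'a' 0 → fail=3;  out ∅∪∅=∅
  n10('ca'): parent n9 fail=0; on 'a' 0 → fail=3;  out ∅∪∅=∅
  n16('cd'): parent n9 fail=0; on 'd' 0 → fail=17;  out {4}∪∅={4}
  n18('dc'): parent n17 fail=0; on 'c' 0 → fail=9;  out ∅∪∅=∅
  n20('ad'): parent n3 fail=0; on 'd' 0 → fail=17;  out ∅∪∅=∅
  n5('aad'): parent n4 fail=3; on 'd' 3 → fail=20;  out ∅∪∅=∅
  n11('caa'): parent n10 fail=3; on 'a' 3 → fail=4;  out ∅∪∅=∅
  n19('dcb'): parent n18 fail=9; on 'b' 9→0 → fail=1;  out {5}∪∅={5}
  n21('adc'): parent n20 fail=17; on 'c' 17 → fail=18;  out ∅∪∅=∅
  n6('aadc'): parent n5 fail=20; on 'c' 20 → fail=21;  out ∅∪∅=∅
  n12('caad'): parent n11 fail=4; on 'd' 4 → fail=5;  out ∅∪∅=∅
  n14('aadb'): parent n5 fail=20; on 'b' 20→17→0 → fail=1;  out ∅∪∅=∅
  n22('adca'): parent n21 fail=18; on 'a' 18→9 → fail=10;  out ∅∪∅=∅
  n7('aadca'): parent n6 fail=21; on 'a' 21 → fail=22;  out ∅∪∅=∅
  n13('caadc'): parent n12 fail=5; on 'c' 5 → fail=6;  out {2}∪∅={2}
  n15('aadbb'): parent n14 fail=1; on 'b' 1 → fail=2;  out {3}∪{0}={0,3}
  n23('adcab'): parent n22 fail=10; on 'b' 10→3→0 → fail=1;  out {6}∪∅={6}
  n8('aadcab'): parent n7 fail=22; on 'b' 22 → fail=23;  out {1}∪{6}={1,6}

Text stream:
i=0 'd': node 0→17
i=1 'c': node 17→18
i=2 'd': node 18→16 (via fail)  → match P4@[1:2]
i=3 'b': node 16→1 (via fail)
i=4 'a': node 1→3 (via fail)
i=5 'a': node 3→4
i=6 'd': node 4→5
i=7 'b': node 5→14
i=8 'b': node 14→15  → match P0@[7:8],P3@[4:8]
i=9 'b': node 15→2 (via fail)  → match P0@[8:9]
i=10 'c': node 2→9 (via fail)
i=11 'a': node 9→10
i=12 'a': node 10→11
i=13 'd': node 11→12
i=14 'c': node 12→13  → match P2@[10:14]
i=15 'c': node 13→9 (via fail)
i=16 'a': node 9→10
i=17 'a': node 10→11
i=18 'd': node 11→12
i=19 'c': node 12→13  → match P2@[15:19]
i=20 'd': node 13→16 (via fail)  → match P4@[19:20]
i=21 'c': node 16→18 (via fail)
i=22 'a': node 18→10 (via fail)
i=23 'a': node 10→11
i=24 'd': node 11→12
i=25 'c': node 12→13  → match P2@[21:25]
i=26 'a': node 13→7 (via fail)
i=27 'b': node 7→8  → match P1@[22:27],P6@[23:27]
i=28 'a': node 8→3 (via fail)
i=29 'a': node 3→4
i=30 'd': node 4→5
i=31 'b': node 5→14
i=32 'b': node 14→15  → match P0@[31:32],P3@[28:32]
i=33 'c': node 15→9 (via fail)
i=34 'a': node 9→10
i=35 'c': node 10→9 (via fail)
i=36 'a': node 9→10
i=37 'a': node 10→11
i=38 'd': node 11→12
i=39 'c': node 12→13  → match P2@[35:39]
i=40 'c': node 13→9 (via fail)
i=41 'b': node 9→1 (via fail)
i=42 'd': node 1→17 (via fail)
i=43 'c': node 17→18
i=44 'b': node 18→19  → match P5@[42:44]

Result: [[2,4],[8,0],[8,3],[9,0],[14,2],[19,2],[20,4],[25,2],[27,1],[27,6],[32,0],[32,3],[39,2],[44,5]]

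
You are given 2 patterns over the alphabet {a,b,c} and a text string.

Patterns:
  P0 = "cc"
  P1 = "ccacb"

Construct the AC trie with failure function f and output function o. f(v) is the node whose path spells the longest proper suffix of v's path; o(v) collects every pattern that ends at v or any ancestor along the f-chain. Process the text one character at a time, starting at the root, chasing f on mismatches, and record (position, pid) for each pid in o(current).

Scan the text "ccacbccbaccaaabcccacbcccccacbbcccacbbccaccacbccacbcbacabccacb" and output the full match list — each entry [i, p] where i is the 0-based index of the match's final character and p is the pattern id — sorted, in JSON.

Build:
Trie nodes:
  n0 'ε': c→1
  n1 'c': c→2
  n2 'cc': a→3  ←P0
  n3 'cca': c→4
  n4 'ccac': b→5
  n5 'ccacb': ·  ←P1

Failure links (BFS by depth):
  fail(1) 'c': from fail(0)=0 chase 'c': 0 ⇒ 0;  out=∅∪out(0)=∅
  fail(2) 'cc': from fail(1)=0 chase 'c': 0 ⇒ 1;  out={0}∪out(1)={0}
  fail(3) 'cca': from fail(2)=1 chase 'a': 1→0 ⇒ 0;  out=∅∪out(0)=∅
  fail(4) 'ccac': from fail(3)=0 chase 'c': 0 ⇒ 1;  out=∅∪out(1)=∅
  fail(5) 'ccacb': from fail(4)=1 chase 'b': 1→0 ⇒ 0;  out={1}∪out(0)={1}

Scan:
[0] read 'c'  n0⇒n1
[1] read 'c'  n1⇒n2  emit P0@[0:1]
[2] read 'a'  n2⇒n3
[3] read 'c'  n3⇒n4
[4] read 'b'  n4⇒n5  emit P1@[0:4]
[5] read 'c'  n5⇒n1 (fail-walked)
[6] read 'c'  n1⇒n2  emit P0@[5:6]
[7] read 'b'  n2⇒n0 (fail-walked)
[8] read 'a'  n0⇒n0
[9] read 'c'  n0⇒n1
[10] read 'c'  n1⇒n2  emit P0@[9:10]
[11] read 'a'  n2⇒n3
[12] read 'a'  n3⇒n0 (fail-walked)
[13] read 'a'  n0⇒n0
[14] read 'b'  n0⇒n0
[15] read 'c'  n0⇒n1
[16] read 'c'  n1⇒n2  emit P0@[15:16]
[17] read 'c'  n2⇒n2 (fail-walked)  emit P0@[16:17]
[18] read 'a'  n2⇒n3
[19] read 'c'  n3⇒n4
[20] read 'b'  n4⇒n5  emit P1@[16:20]
[21] read 'c'  n5⇒n1 (fail-walked)
[22] read 'c'  n1⇒n2  emit P0@[21:22]
[23] read 'c'  n2⇒n2 (fail-walked)  emit P0@[22:23]
[24] read 'c'  n2⇒n2 (fail-walked)  emit P0@[23:24]
[25] read 'c'  n2⇒n2 (fail-walked)  emit P0@[24:25]
[26] read 'a'  n2⇒n3
[27] read 'c'  n3⇒n4
[28] read 'b'  n4⇒n5  emit P1@[24:28]
[29] read 'b'  n5⇒n0 (fail-walked)
[30] read 'c'  n0⇒n1
[31] read 'c'  n1⇒n2  emit P0@[30:31]
[32] read 'c'  n2⇒n2 (fail-walked)  emit P0@[31:32]
[33] read 'a'  n2⇒n3
[34] read 'c'  n3⇒n4
[35] read 'b'  n4⇒n5  emit P1@[31:35]
[36] read 'b'  n5⇒n0 (fail-walked)
[37] read 'c'  n0⇒n1
[38] read 'c'  n1⇒n2  emit P0@[37:38]
[39] read 'a'  n2⇒n3
[40] read 'c'  n3⇒n4
[41] read 'c'  n4⇒n2 (fail-walked)  emit P0@[40:41]
[42] read 'a'  n2⇒n3
[43] read 'c'  n3⇒n4
[44] read 'b'  n4⇒n5  emit P1@[40:44]
[45] read 'c'  n5⇒n1 (fail-walked)
[46] read 'c'  n1⇒n2  emit P0@[45:46]
[47] read 'a'  n2⇒n3
[48] read 'c'  n3⇒n4
[49] read 'b'  n4⇒n5  emit P1@[45:49]
[50] read 'c'  n5⇒n1 (fail-walked)
[51] read 'b'  n1⇒n0 (fail-walked)
[52] read 'a'  n0⇒n0
[53] read 'c'  n0⇒n1
[54] read 'a'  n1⇒n0 (fail-walked)
[55] read 'b'  n0⇒n0
[56] read 'c'  n0⇒n1
[57] read 'c'  n1⇒n2  emit P0@[56:57]
[58] read 'a'  n2⇒n3
[59] read 'c'  n3⇒n4
[60] read 'b'  n4⇒n5  emit P1@[56:60]

Result: [[1,0],[4,1],[6,0],[10,0],[16,0],[17,0],[20,1],[22,0],[23,0],[24,0],[25,0],[28,1],[31,0],[32,0],[35,1],[38,0],[41,0],[44,1],[46,0],[49,1],[57,0],[60,1]]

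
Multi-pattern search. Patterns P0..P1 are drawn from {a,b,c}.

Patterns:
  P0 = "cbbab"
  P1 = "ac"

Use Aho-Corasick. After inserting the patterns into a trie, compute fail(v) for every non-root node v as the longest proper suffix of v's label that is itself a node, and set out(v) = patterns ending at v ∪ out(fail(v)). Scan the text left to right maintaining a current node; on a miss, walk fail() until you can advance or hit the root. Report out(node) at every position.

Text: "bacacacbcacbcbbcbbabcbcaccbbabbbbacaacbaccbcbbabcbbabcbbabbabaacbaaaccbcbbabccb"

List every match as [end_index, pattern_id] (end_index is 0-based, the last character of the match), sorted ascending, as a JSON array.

Build:
Trie nodes:
  n0 'ε': a→6 c→1
  n1 'c': b→2
  n2 'cb': b→3
  n3 'cbb': a→4
  n4 'cbba': b→5
  n5 'cbbab': ·  ←P0
  n6 'a': c→7
  n7 'ac': ·  ←P1

Failure links (BFS by depth):
  fail(1) 'c': from fail(0)=0 chase 'c': 0 ⇒ 0;  out=∅∪out(0)=∅
  fail(6) 'a': from fail(0)=0 chase 'a': 0 ⇒ 0;  out=∅∪out(0)=∅
  fail(2) 'cb': from fail(1)=0 chase 'b': 0 ⇒ 0;  out=∅∪out(0)=∅
  fail(7) 'ac': from fail(6)=0 chase 'c': 0 ⇒ 1;  out={1}∪out(1)={1}
  fail(3) 'cbb': from fail(2)=0 chase 'b': 0 ⇒ 0;  out=∅∪out(0)=∅
  fail(4) 'cbba': from fail(3)=0 chase 'a': 0 ⇒ 6;  out=∅∪out(6)=∅
  fail(5) 'cbbab': from fail(4)=6 chase 'b': 6→0 ⇒ 0;  out={0}∪out(0)={0}

Text stream:
[0] read 'b'  n0⇒n0
[1] read 'a'  n0⇒n6
[2] read 'c'  n6⇒n7  emit P1@[1:2]
[3] read 'a'  n7⇒n6 (fail-walked)
[4] read 'c'  n6⇒n7  emit P1@[3:4]
[5] read 'a'  n7⇒n6 (fail-walked)
[6] read 'c'  n6⇒n7  emit P1@[5:6]
[7] read 'b'  n7⇒n2 (fail-walked)
[8] read 'c'  n2⇒n1 (fail-walked)
[9] read 'a'  n1⇒n6 (fail-walked)
[10] read 'c'  n6⇒n7  emit P1@[9:10]
[11] read 'b'  n7⇒n2 (fail-walked)
[12] read 'c'  n2⇒n1 (fail-walked)
[13] read 'b'  n1⇒n2
[14] read 'b'  n2⇒n3
[15] read 'c'  n3⇒n1 (fail-walked)
[16] read 'b'  n1⇒n2
[17] read 'b'  n2⇒n3
[18] read 'a'  n3⇒n4
[19] read 'b'  n4⇒n5  emit P0@[15:19]
[20] read 'c'  n5⇒n1 (fail-walked)
[21] read 'b'  n1⇒n2
[22] read 'c'  n2⇒n1 (fail-walked)
[23] read 'a'  n1⇒n6 (fail-walked)
[24] read 'c'  n6⇒n7  emit P1@[23:24]
[25] read 'c'  n7⇒n1 (fail-walked)
[26] read 'b'  n1⇒n2
[27] read 'b'  n2⇒n3
[28] read 'a'  n3⇒n4
[29] read 'b'  n4⇒n5  emit P0@[25:29]
[30] read 'b'  n5⇒n0 (fail-walked)
[31] read 'b'  n0⇒n0
[32] read 'b'  n0⇒n0
[33] read 'a'  n0⇒n6
[34] read 'c'  n6⇒n7  emit P1@[33:34]
[35] read 'a'  n7⇒n6 (fail-walked)
[36] read 'a'  n6⇒n6 (fail-walked)
[37] read 'c'  n6⇒n7  emit P1@[36:37]
[38] read 'b'  n7⇒n2 (fail-walked)
[39] read 'a'  n2⇒n6 (fail-walked)
[40] read 'c'  n6⇒n7  emit P1@[39:40]
[41] read 'c'  n7⇒n1 (fail-walked)
[42] read 'b'  n1⇒n2
[43] read 'c'  n2⇒n1 (fail-walked)
[44] read 'b'  n1⇒n2
[45] read 'b'  n2⇒n3
[46] read 'a'  n3⇒n4
[47] read 'b'  n4⇒n5  emit P0@[43:47]
[48] read 'c'  n5⇒n1 (fail-walked)
[49] read 'b'  n1⇒n2
[50] read 'b'  n2⇒n3
[51] read 'a'  n3⇒n4
[52] read 'b'  n4⇒n5  emit P0@[48:52]
[53] read 'c'  n5⇒n1 (fail-walked)
[54] read 'b'  n1⇒n2
[55] read 'b'  n2⇒n3
[56] read 'a'  n3⇒n4
[57] read 'b'  n4⇒n5  emit P0@[53:57]
[58] read 'b'  n5⇒n0 (fail-walked)
[59] read 'a'  n0⇒n6
[60] read 'b'  n6⇒n0 (fail-walked)
[61] read 'a'  n0⇒n6
[62] read 'a'  n6⇒n6 (fail-walked)
[63] read 'c'  n6⇒n7  emit P1@[62:63]
[64] read 'b'  n7⇒n2 (fail-walked)
[65] read 'a'  n2⇒n6 (fail-walked)
[66] read 'a'  n6⇒n6 (fail-walked)
[67] read 'a'  n6⇒n6 (fail-walked)
[68] read 'c'  n6⇒n7  emit P1@[67:68]
[69] read 'c'  n7⇒n1 (fail-walked)
[70] read 'b'  n1⇒n2
[71] read 'c'  n2⇒n1 (fail-walked)
[72] read 'b'  n1⇒n2
[73] read 'b'  n2⇒n3
[74] read 'a'  n3⇒n4
[75] read 'b'  n4⇒n5  emit P0@[71:75]
[76] read 'c'  n5⇒n1 (fail-walked)
[77] read 'c'  n1⇒n1 (fail-walked)
[78] read 'b'  n1⇒n2

Result: [[2,1],[4,1],[6,1],[10,1],[19,0],[24,1],[29,0],[34,1],[37,1],[40,1],[47,0],[52,0],[57,0],[63,1],[68,1],[75,0]]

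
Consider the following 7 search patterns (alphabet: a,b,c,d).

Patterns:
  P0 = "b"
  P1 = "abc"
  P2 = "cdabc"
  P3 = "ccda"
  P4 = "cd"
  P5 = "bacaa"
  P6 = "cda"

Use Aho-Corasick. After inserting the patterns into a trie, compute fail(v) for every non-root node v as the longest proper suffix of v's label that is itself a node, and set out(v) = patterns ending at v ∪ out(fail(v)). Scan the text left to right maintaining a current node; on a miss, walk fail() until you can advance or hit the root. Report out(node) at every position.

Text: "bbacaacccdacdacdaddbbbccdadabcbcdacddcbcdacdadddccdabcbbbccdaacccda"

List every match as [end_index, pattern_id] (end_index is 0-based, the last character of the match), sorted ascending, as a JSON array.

Construct AC machine:
Trie (insert patterns):
  0='ε' goto a→2 b→1 c→5
  1='b' goto a→13  [P0 ends]
  2='a' goto b→3
  3='ab' goto c→4
  4='abc' goto ·  [P1 ends]
  5='c' goto c→10 d→6
  6='cd' goto a→7  [P4 ends]
  7='cda' goto b→8  [P6 ends]
  8='cdab' goto c→9
  9='cdabc' goto ·  [P2 ends]
  10='cc' goto d→11
  11='ccd' goto a→12
  12='ccda' goto ·  [P3 ends]
  13='ba' goto c→14
  14='bac' goto a→15
  15='baca' goto a→16
  16='bacaa' goto ·  [P5 ends]

BFS fail/out derivation:
  n1('b'): parent n0 fail=0; on 'b' 0 → fail=0;  out {0}∪∅={0}
  n2('a'): parent n0 fail=0; on 'a' 0 → fail=0;  out ∅∪∅=∅
  n5('c'): parent n0 fail=0; on 'c' 0 → fail=0;  out ∅∪∅=∅
  n3('ab'): parent n2 fail=0; on 'b' 0 → fail=1;  out ∅∪{0}={0}
  n6('cd'): parent n5 fail=0; on 'd' 0 → fail=0;  out {4}∪∅={4}
  n10('cc'): parent n5 fail=0; on 'c' 0 → fail=5;  out ∅∪∅=∅
  n13('ba'): parent n1 fail=0; on 'a' 0 → fail=2;  out ∅∪∅=∅
  n4('abc'): parent n3 fail=1; on 'c' 1→0 → fail=5;  out {1}∪∅={1}
  n7('cda'): parent n6 fail=0; on 'a' 0 → fail=2;  out {6}∪∅={6}
  n11('ccd'): parent n10 fail=5; on 'd' 5 → fail=6;  out ∅∪{4}={4}
  n14('bac'): parent n13 fail=2; on 'c' 2→0 → fail=5;  out ∅∪∅=∅
  n8('cdab'): parent n7 fail=2; on 'b' 2 → fail=3;  out ∅∪{0}={0}
  n12('ccda'): parent n11 fail=6; on 'a' 6 → fail=7;  out {3}∪{6}={3,6}
  n15('baca'): parent n14 fail=5; on 'a' 5→0 → fail=2;  out ∅∪∅=∅
  n9('cdabc'): parent n8 fail=3; on 'c' 3 → fail=4;  out {2}∪{1}={1,2}
  n16('bacaa'): parent n15 fail=2; on 'a' 2→0 → fail=2;  out {5}∪∅={5}

Run:
[0] read 'b'  n0⇒n1  → match P0@[0:0]
[1] read 'b'  n1⇒n1 ·f  → match P0@[1:1]
[2] read 'a'  n1⇒n13
[3] read 'c'  n13⇒n14
[4] read 'a'  n14⇒n15
[5] read 'a'  n15⇒n16  → match P5@[1:5]
[6] read 'c'  n16⇒n5 ·f
[7] read 'c'  n5⇒n10
[8] read 'c'  n10⇒n10 ·f
[9] read 'd'  n10⇒n11  → match P4@[8:9]
[10] read 'a'  n11⇒n12  → match P3@[7:10],P6@[8:10]
[11] read 'c'  n12⇒n5 ·f
[12] read 'd'  n5⇒n6  → match P4@[11:12]
[13] read 'a'  n6⇒n7  → match P6@[11:13]
[14] read 'c'  n7⇒n5 ·f
[15] read 'd'  n5⇒n6  → match P4@[14:15]
[16] read 'a'  n6⇒n7  → match P6@[14:16]
[17] read 'd'  n7⇒n0 ·f
[18] read 'd'  n0⇒n0
[19] read 'b'  n0⇒n1  → match P0@[19:19]
[20] read 'b'  n1⇒n1 ·f  → match P0@[20:20]
[21] read 'b'  n1⇒n1 ·f  → match P0@[21:21]
[22] read 'c'  n1⇒n5 ·f
[23] read 'c'  n5⇒n10
[24] read 'd'  n10⇒n11  → match P4@[23:24]
[25] read 'a'  n11⇒n12  → match P3@[22:25],P6@[23:25]
[26] read 'd'  n12⇒n0 ·f
[27] read 'a'  n0⇒n2
[28] read 'b'  n2⇒n3  → match P0@[28:28]
[29] read 'c'  n3⇒n4  → match P1@[27:29]
[30] read 'b'  n4⇒n1 ·f  → match P0@[30:30]
[31] read 'c'  n1⇒n5 ·f
[32] read 'd'  n5⇒n6  → match P4@[31:32]
[33] read 'a'  n6⇒n7  → match P6@[31:33]
[34] read 'c'  n7⇒n5 ·f
[35] read 'd'  n5⇒n6  → match P4@[34:35]
[36] read 'd'  n6⇒n0 ·f
[37] read 'c'  n0⇒n5
[38] read 'b'  n5⇒n1 ·f  → match P0@[38:38]
[39] read 'c'  n1⇒n5 ·f
[40] read 'd'  n5⇒n6  → match P4@[39:40]
[41] read 'a'  n6⇒n7  → match P6@[39:41]
[42] read 'c'  n7⇒n5 ·f
[43] read 'd'  n5⇒n6  → match P4@[42:43]
[44] read 'a'  n6⇒n7  → match P6@[42:44]
[45] read 'd'  n7⇒n0 ·f
[46] read 'd'  n0⇒n0
[47] read 'd'  n0⇒n0
[48] read 'c'  n0⇒n5
[49] read 'c'  n5⇒n10
[50] read 'd'  n10⇒n11  → match P4@[49:50]
[51] read 'a'  n11⇒n12  → match P3@[48:51],P6@[49:51]
[52] read 'b'  n12⇒n8 ·f  → match P0@[52:52]
[53] read 'c'  n8⇒n9  → match P1@[51:53],P2@[49:53]
[54] read 'b'  n9⇒n1 ·f  → match P0@[54:54]
[55] read 'b'  n1⇒n1 ·f  → match P0@[55:55]
[56] read 'b'  n1⇒n1 ·f  → match P0@[56:56]
[57] read 'c'  n1⇒n5 ·f
[58] read 'c'  n5⇒n10
[59] read 'd'  n10⇒n11  → match P4@[58:59]
[60] read 'a'  n11⇒n12  → match P3@[57:60],P6@[58:60]
[61] read 'a'  n12⇒n2 ·f
[62] read 'c'  n2⇒n5 ·f
[63] read 'c'  n5⇒n10
[64] read 'c'  n10⇒n10 ·f
[65] read 'd'  n10⇒n11  → match P4@[64:65]
[66] read 'a'  n11⇒n12  → match P3@[63:66],P6@[64:66]

Matches: [[0,0],[1,0],[5,5],[9,4],[10,3],[10,6],[12,4],[13,6],[15,4],[16,6],[19,0],[20,0],[21,0],[24,4],[25,3],[25,6],[28,0],[29,1],[30,0],[32,4],[33,6],[35,4],[38,0],[40,4],[41,6],[43,4],[44,6],[50,4],[51,3],[51,6],[52,0],[53,1],[53,2],[54,0],[55,0],[56,0],[59,4],[60,3],[60,6],[65,4],[66,3],[66,6]]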